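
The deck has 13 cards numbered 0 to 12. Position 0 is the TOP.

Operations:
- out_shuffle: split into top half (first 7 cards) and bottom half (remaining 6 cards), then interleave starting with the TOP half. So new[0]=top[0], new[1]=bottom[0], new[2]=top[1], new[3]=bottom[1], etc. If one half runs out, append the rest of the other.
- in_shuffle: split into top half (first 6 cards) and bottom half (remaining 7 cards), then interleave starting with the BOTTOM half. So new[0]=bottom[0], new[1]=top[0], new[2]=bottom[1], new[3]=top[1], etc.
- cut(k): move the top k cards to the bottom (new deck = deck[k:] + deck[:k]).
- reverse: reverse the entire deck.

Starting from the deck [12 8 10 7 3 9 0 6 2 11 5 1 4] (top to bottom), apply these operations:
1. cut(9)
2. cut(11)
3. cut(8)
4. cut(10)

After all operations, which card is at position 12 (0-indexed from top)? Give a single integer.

Answer: 1

Derivation:
After op 1 (cut(9)): [11 5 1 4 12 8 10 7 3 9 0 6 2]
After op 2 (cut(11)): [6 2 11 5 1 4 12 8 10 7 3 9 0]
After op 3 (cut(8)): [10 7 3 9 0 6 2 11 5 1 4 12 8]
After op 4 (cut(10)): [4 12 8 10 7 3 9 0 6 2 11 5 1]
Position 12: card 1.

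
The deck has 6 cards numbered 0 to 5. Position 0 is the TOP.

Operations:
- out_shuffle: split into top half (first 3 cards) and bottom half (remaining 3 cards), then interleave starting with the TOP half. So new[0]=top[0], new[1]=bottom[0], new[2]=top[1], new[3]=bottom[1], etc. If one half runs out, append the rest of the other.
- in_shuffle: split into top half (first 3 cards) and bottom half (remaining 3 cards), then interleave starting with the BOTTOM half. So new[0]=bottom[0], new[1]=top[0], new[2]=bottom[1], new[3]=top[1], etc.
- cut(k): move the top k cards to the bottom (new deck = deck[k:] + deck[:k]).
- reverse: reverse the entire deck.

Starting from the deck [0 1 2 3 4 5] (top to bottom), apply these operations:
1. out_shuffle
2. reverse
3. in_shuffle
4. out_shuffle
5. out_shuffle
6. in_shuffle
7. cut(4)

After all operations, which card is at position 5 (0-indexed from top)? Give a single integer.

Answer: 0

Derivation:
After op 1 (out_shuffle): [0 3 1 4 2 5]
After op 2 (reverse): [5 2 4 1 3 0]
After op 3 (in_shuffle): [1 5 3 2 0 4]
After op 4 (out_shuffle): [1 2 5 0 3 4]
After op 5 (out_shuffle): [1 0 2 3 5 4]
After op 6 (in_shuffle): [3 1 5 0 4 2]
After op 7 (cut(4)): [4 2 3 1 5 0]
Position 5: card 0.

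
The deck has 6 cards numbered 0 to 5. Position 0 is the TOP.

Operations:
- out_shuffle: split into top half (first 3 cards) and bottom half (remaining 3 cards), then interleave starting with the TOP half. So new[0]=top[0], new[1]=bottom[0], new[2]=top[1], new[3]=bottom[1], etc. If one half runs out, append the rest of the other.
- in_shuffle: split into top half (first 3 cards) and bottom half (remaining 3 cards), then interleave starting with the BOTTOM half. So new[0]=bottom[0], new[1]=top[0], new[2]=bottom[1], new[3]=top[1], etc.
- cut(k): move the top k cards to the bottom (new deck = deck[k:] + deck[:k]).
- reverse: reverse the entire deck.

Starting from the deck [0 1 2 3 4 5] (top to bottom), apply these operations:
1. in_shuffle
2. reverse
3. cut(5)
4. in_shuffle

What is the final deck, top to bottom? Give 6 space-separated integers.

Answer: 1 3 4 2 0 5

Derivation:
After op 1 (in_shuffle): [3 0 4 1 5 2]
After op 2 (reverse): [2 5 1 4 0 3]
After op 3 (cut(5)): [3 2 5 1 4 0]
After op 4 (in_shuffle): [1 3 4 2 0 5]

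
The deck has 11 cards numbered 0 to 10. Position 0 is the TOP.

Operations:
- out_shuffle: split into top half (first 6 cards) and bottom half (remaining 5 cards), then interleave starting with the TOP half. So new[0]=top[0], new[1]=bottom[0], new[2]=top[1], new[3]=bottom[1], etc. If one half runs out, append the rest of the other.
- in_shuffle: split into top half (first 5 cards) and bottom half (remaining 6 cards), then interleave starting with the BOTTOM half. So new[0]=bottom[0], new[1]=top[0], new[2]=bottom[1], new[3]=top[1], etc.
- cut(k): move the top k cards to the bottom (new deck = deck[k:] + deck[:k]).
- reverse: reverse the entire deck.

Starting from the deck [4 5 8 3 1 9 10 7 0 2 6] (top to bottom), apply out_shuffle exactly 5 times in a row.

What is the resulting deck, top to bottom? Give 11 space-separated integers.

Answer: 4 6 2 0 7 10 9 1 3 8 5

Derivation:
After op 1 (out_shuffle): [4 10 5 7 8 0 3 2 1 6 9]
After op 2 (out_shuffle): [4 3 10 2 5 1 7 6 8 9 0]
After op 3 (out_shuffle): [4 7 3 6 10 8 2 9 5 0 1]
After op 4 (out_shuffle): [4 2 7 9 3 5 6 0 10 1 8]
After op 5 (out_shuffle): [4 6 2 0 7 10 9 1 3 8 5]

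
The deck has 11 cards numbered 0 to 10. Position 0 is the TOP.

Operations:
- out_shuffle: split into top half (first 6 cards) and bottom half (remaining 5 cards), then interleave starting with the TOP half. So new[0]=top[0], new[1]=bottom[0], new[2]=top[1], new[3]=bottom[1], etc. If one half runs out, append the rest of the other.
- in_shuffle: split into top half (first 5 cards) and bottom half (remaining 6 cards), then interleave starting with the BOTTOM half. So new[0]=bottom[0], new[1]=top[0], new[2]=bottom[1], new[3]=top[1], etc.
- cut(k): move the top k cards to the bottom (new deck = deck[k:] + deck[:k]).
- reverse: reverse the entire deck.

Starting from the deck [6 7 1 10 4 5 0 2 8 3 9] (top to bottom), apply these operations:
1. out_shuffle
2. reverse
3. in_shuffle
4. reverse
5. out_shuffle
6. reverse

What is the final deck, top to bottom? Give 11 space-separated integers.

After op 1 (out_shuffle): [6 0 7 2 1 8 10 3 4 9 5]
After op 2 (reverse): [5 9 4 3 10 8 1 2 7 0 6]
After op 3 (in_shuffle): [8 5 1 9 2 4 7 3 0 10 6]
After op 4 (reverse): [6 10 0 3 7 4 2 9 1 5 8]
After op 5 (out_shuffle): [6 2 10 9 0 1 3 5 7 8 4]
After op 6 (reverse): [4 8 7 5 3 1 0 9 10 2 6]

Answer: 4 8 7 5 3 1 0 9 10 2 6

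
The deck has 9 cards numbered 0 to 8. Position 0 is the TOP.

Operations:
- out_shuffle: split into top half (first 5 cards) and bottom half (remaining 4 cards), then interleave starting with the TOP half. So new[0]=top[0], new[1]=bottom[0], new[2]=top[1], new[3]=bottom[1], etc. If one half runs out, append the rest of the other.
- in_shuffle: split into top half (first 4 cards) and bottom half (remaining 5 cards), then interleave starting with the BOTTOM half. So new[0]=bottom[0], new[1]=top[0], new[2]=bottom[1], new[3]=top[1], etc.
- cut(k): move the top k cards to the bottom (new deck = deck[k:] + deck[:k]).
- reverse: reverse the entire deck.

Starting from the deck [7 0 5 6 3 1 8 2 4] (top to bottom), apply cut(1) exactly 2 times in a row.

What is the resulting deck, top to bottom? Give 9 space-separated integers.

Answer: 5 6 3 1 8 2 4 7 0

Derivation:
After op 1 (cut(1)): [0 5 6 3 1 8 2 4 7]
After op 2 (cut(1)): [5 6 3 1 8 2 4 7 0]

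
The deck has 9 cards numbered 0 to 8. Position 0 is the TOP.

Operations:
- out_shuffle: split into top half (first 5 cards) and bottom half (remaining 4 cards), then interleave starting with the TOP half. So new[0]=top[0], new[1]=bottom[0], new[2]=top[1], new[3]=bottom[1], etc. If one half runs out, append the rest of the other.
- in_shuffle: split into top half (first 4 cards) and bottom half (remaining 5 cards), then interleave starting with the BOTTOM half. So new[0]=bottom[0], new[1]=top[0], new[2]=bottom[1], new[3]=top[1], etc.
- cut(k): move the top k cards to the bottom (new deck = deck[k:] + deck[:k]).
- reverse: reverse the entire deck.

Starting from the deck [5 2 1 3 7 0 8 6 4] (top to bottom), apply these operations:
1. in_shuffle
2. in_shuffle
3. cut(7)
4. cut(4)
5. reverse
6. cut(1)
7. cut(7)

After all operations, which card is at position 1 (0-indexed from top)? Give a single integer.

After op 1 (in_shuffle): [7 5 0 2 8 1 6 3 4]
After op 2 (in_shuffle): [8 7 1 5 6 0 3 2 4]
After op 3 (cut(7)): [2 4 8 7 1 5 6 0 3]
After op 4 (cut(4)): [1 5 6 0 3 2 4 8 7]
After op 5 (reverse): [7 8 4 2 3 0 6 5 1]
After op 6 (cut(1)): [8 4 2 3 0 6 5 1 7]
After op 7 (cut(7)): [1 7 8 4 2 3 0 6 5]
Position 1: card 7.

Answer: 7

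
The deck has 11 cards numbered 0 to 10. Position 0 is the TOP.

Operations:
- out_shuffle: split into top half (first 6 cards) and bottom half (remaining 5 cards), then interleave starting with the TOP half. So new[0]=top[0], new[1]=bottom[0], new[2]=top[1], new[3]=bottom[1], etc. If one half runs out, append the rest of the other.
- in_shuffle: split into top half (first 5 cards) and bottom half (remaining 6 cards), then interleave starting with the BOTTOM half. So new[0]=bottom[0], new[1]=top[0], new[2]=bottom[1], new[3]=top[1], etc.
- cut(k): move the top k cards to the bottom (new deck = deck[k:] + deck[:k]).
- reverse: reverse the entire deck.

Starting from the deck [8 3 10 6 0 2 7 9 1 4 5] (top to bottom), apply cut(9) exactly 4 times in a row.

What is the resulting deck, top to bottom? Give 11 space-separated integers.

Answer: 6 0 2 7 9 1 4 5 8 3 10

Derivation:
After op 1 (cut(9)): [4 5 8 3 10 6 0 2 7 9 1]
After op 2 (cut(9)): [9 1 4 5 8 3 10 6 0 2 7]
After op 3 (cut(9)): [2 7 9 1 4 5 8 3 10 6 0]
After op 4 (cut(9)): [6 0 2 7 9 1 4 5 8 3 10]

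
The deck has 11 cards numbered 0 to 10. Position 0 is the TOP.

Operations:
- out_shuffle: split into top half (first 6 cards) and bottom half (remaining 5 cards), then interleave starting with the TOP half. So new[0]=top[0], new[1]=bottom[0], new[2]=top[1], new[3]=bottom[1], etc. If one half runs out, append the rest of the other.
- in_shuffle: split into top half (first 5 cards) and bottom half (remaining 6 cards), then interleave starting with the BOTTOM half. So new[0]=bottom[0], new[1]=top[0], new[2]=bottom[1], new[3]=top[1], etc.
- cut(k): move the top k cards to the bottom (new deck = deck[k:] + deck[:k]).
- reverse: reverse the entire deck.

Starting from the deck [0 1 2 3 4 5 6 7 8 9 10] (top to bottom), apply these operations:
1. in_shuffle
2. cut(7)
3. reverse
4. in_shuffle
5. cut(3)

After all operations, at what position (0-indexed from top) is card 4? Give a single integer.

Answer: 3

Derivation:
After op 1 (in_shuffle): [5 0 6 1 7 2 8 3 9 4 10]
After op 2 (cut(7)): [3 9 4 10 5 0 6 1 7 2 8]
After op 3 (reverse): [8 2 7 1 6 0 5 10 4 9 3]
After op 4 (in_shuffle): [0 8 5 2 10 7 4 1 9 6 3]
After op 5 (cut(3)): [2 10 7 4 1 9 6 3 0 8 5]
Card 4 is at position 3.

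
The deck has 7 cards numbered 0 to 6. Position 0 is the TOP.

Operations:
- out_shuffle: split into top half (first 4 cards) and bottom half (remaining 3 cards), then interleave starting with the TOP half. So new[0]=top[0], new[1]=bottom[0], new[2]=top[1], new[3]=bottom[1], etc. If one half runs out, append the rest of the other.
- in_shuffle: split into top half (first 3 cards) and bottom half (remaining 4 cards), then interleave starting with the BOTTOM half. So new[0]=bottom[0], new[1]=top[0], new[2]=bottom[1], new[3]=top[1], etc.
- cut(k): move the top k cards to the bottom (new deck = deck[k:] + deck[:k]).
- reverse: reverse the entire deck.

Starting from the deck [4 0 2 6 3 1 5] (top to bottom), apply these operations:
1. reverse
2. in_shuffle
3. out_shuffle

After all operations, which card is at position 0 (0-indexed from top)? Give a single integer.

After op 1 (reverse): [5 1 3 6 2 0 4]
After op 2 (in_shuffle): [6 5 2 1 0 3 4]
After op 3 (out_shuffle): [6 0 5 3 2 4 1]
Position 0: card 6.

Answer: 6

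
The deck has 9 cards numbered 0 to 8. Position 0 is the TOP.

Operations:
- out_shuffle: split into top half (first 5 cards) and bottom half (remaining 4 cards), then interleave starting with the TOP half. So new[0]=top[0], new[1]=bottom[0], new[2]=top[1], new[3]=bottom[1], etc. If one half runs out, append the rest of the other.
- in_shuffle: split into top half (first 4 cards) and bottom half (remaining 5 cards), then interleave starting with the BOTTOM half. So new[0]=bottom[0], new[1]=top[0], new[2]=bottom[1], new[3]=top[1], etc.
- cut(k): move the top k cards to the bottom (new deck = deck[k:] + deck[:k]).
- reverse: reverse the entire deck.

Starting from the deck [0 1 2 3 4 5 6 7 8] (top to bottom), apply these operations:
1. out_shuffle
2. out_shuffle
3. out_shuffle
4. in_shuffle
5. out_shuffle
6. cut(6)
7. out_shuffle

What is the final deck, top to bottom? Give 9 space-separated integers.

Answer: 8 0 1 2 3 4 5 6 7

Derivation:
After op 1 (out_shuffle): [0 5 1 6 2 7 3 8 4]
After op 2 (out_shuffle): [0 7 5 3 1 8 6 4 2]
After op 3 (out_shuffle): [0 8 7 6 5 4 3 2 1]
After op 4 (in_shuffle): [5 0 4 8 3 7 2 6 1]
After op 5 (out_shuffle): [5 7 0 2 4 6 8 1 3]
After op 6 (cut(6)): [8 1 3 5 7 0 2 4 6]
After op 7 (out_shuffle): [8 0 1 2 3 4 5 6 7]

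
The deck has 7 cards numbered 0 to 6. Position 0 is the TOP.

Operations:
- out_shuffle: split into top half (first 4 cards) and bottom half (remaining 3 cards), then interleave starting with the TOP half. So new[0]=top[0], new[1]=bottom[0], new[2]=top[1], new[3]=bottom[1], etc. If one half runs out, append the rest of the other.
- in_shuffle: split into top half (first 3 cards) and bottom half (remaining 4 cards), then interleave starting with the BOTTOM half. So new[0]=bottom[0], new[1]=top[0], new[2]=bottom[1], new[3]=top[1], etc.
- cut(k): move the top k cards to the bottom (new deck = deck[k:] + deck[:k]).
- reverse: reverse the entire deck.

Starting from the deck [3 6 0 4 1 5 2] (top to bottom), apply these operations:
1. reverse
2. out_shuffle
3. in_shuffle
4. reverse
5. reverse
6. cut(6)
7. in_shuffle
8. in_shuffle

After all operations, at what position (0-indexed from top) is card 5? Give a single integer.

After op 1 (reverse): [2 5 1 4 0 6 3]
After op 2 (out_shuffle): [2 0 5 6 1 3 4]
After op 3 (in_shuffle): [6 2 1 0 3 5 4]
After op 4 (reverse): [4 5 3 0 1 2 6]
After op 5 (reverse): [6 2 1 0 3 5 4]
After op 6 (cut(6)): [4 6 2 1 0 3 5]
After op 7 (in_shuffle): [1 4 0 6 3 2 5]
After op 8 (in_shuffle): [6 1 3 4 2 0 5]
Card 5 is at position 6.

Answer: 6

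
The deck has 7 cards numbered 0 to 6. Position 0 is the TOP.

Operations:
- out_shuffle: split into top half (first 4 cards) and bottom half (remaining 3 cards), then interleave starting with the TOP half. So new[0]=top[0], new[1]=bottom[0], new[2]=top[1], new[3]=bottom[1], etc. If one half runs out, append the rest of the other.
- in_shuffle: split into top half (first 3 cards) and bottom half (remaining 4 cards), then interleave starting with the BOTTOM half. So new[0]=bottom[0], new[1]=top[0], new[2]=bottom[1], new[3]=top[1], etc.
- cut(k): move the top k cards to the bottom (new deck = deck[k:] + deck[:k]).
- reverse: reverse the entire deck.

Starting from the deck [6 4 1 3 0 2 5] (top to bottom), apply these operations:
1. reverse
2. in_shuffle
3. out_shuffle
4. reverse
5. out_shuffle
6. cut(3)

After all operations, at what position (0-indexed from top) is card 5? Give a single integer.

Answer: 5

Derivation:
After op 1 (reverse): [5 2 0 3 1 4 6]
After op 2 (in_shuffle): [3 5 1 2 4 0 6]
After op 3 (out_shuffle): [3 4 5 0 1 6 2]
After op 4 (reverse): [2 6 1 0 5 4 3]
After op 5 (out_shuffle): [2 5 6 4 1 3 0]
After op 6 (cut(3)): [4 1 3 0 2 5 6]
Card 5 is at position 5.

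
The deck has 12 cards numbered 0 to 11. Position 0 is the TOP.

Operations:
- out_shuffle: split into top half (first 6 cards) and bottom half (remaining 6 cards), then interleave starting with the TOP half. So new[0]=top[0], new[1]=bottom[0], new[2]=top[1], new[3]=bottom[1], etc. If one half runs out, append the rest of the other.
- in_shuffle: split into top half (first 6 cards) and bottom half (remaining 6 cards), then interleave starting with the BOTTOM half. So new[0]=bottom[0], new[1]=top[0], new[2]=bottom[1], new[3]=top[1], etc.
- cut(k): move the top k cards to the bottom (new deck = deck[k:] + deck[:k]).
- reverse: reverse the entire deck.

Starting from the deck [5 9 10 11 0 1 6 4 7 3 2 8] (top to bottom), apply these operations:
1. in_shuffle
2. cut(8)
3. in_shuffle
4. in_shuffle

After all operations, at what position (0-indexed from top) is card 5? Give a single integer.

After op 1 (in_shuffle): [6 5 4 9 7 10 3 11 2 0 8 1]
After op 2 (cut(8)): [2 0 8 1 6 5 4 9 7 10 3 11]
After op 3 (in_shuffle): [4 2 9 0 7 8 10 1 3 6 11 5]
After op 4 (in_shuffle): [10 4 1 2 3 9 6 0 11 7 5 8]
Card 5 is at position 10.

Answer: 10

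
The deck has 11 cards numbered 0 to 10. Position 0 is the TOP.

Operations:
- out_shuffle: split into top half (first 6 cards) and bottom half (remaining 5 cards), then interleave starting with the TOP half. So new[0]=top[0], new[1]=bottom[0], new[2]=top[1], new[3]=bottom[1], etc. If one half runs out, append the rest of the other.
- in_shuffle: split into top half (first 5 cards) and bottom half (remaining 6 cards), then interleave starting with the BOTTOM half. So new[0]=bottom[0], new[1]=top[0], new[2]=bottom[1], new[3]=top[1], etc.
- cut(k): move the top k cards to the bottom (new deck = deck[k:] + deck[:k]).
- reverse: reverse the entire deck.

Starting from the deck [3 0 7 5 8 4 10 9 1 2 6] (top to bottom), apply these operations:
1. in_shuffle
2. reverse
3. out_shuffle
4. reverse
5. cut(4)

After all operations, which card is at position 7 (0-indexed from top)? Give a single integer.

Answer: 7

Derivation:
After op 1 (in_shuffle): [4 3 10 0 9 7 1 5 2 8 6]
After op 2 (reverse): [6 8 2 5 1 7 9 0 10 3 4]
After op 3 (out_shuffle): [6 9 8 0 2 10 5 3 1 4 7]
After op 4 (reverse): [7 4 1 3 5 10 2 0 8 9 6]
After op 5 (cut(4)): [5 10 2 0 8 9 6 7 4 1 3]
Position 7: card 7.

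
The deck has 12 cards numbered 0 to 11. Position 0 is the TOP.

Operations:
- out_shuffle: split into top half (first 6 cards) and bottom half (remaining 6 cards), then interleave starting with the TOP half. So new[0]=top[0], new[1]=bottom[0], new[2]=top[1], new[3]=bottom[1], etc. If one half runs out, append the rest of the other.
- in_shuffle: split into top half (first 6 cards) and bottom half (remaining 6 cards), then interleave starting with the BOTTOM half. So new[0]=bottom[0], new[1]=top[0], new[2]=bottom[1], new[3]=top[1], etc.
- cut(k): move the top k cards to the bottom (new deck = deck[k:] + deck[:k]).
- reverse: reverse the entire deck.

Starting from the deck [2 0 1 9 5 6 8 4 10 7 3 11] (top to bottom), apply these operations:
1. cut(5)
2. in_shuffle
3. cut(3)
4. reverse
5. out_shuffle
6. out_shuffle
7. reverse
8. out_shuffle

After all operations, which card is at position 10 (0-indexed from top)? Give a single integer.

After op 1 (cut(5)): [6 8 4 10 7 3 11 2 0 1 9 5]
After op 2 (in_shuffle): [11 6 2 8 0 4 1 10 9 7 5 3]
After op 3 (cut(3)): [8 0 4 1 10 9 7 5 3 11 6 2]
After op 4 (reverse): [2 6 11 3 5 7 9 10 1 4 0 8]
After op 5 (out_shuffle): [2 9 6 10 11 1 3 4 5 0 7 8]
After op 6 (out_shuffle): [2 3 9 4 6 5 10 0 11 7 1 8]
After op 7 (reverse): [8 1 7 11 0 10 5 6 4 9 3 2]
After op 8 (out_shuffle): [8 5 1 6 7 4 11 9 0 3 10 2]
Position 10: card 10.

Answer: 10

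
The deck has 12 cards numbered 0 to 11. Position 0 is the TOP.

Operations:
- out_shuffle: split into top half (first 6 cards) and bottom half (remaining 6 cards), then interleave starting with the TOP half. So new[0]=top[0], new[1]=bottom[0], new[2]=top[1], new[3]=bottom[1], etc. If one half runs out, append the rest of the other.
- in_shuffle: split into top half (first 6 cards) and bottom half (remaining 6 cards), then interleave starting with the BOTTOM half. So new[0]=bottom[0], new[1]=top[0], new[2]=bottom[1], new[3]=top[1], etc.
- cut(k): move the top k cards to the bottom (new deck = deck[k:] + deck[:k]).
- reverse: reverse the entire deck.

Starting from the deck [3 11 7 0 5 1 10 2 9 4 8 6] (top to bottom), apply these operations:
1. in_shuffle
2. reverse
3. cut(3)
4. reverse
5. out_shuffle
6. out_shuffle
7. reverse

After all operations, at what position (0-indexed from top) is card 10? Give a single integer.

Answer: 10

Derivation:
After op 1 (in_shuffle): [10 3 2 11 9 7 4 0 8 5 6 1]
After op 2 (reverse): [1 6 5 8 0 4 7 9 11 2 3 10]
After op 3 (cut(3)): [8 0 4 7 9 11 2 3 10 1 6 5]
After op 4 (reverse): [5 6 1 10 3 2 11 9 7 4 0 8]
After op 5 (out_shuffle): [5 11 6 9 1 7 10 4 3 0 2 8]
After op 6 (out_shuffle): [5 10 11 4 6 3 9 0 1 2 7 8]
After op 7 (reverse): [8 7 2 1 0 9 3 6 4 11 10 5]
Card 10 is at position 10.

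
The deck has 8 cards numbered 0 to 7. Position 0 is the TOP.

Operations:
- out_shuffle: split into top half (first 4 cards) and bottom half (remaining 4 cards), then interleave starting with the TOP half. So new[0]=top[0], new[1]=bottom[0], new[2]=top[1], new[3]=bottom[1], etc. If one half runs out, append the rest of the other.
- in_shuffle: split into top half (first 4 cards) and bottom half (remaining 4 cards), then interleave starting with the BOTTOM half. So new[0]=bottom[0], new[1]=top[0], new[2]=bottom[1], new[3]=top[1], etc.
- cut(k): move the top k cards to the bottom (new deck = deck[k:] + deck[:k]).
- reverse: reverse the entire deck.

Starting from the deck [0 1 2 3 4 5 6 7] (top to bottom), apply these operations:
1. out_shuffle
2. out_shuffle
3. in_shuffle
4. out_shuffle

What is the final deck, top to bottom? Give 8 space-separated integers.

Answer: 1 5 0 4 3 7 2 6

Derivation:
After op 1 (out_shuffle): [0 4 1 5 2 6 3 7]
After op 2 (out_shuffle): [0 2 4 6 1 3 5 7]
After op 3 (in_shuffle): [1 0 3 2 5 4 7 6]
After op 4 (out_shuffle): [1 5 0 4 3 7 2 6]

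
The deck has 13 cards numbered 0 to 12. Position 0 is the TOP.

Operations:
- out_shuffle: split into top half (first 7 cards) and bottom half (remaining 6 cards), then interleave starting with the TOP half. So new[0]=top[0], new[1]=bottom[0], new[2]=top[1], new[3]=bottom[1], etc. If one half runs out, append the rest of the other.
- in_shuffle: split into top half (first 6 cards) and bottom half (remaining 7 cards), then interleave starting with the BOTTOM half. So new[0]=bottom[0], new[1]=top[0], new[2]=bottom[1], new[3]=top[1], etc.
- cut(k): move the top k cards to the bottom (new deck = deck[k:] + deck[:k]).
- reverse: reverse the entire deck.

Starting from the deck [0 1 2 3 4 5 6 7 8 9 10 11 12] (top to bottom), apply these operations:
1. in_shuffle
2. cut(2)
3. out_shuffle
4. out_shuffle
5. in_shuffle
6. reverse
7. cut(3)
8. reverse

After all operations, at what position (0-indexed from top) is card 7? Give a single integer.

After op 1 (in_shuffle): [6 0 7 1 8 2 9 3 10 4 11 5 12]
After op 2 (cut(2)): [7 1 8 2 9 3 10 4 11 5 12 6 0]
After op 3 (out_shuffle): [7 4 1 11 8 5 2 12 9 6 3 0 10]
After op 4 (out_shuffle): [7 12 4 9 1 6 11 3 8 0 5 10 2]
After op 5 (in_shuffle): [11 7 3 12 8 4 0 9 5 1 10 6 2]
After op 6 (reverse): [2 6 10 1 5 9 0 4 8 12 3 7 11]
After op 7 (cut(3)): [1 5 9 0 4 8 12 3 7 11 2 6 10]
After op 8 (reverse): [10 6 2 11 7 3 12 8 4 0 9 5 1]
Card 7 is at position 4.

Answer: 4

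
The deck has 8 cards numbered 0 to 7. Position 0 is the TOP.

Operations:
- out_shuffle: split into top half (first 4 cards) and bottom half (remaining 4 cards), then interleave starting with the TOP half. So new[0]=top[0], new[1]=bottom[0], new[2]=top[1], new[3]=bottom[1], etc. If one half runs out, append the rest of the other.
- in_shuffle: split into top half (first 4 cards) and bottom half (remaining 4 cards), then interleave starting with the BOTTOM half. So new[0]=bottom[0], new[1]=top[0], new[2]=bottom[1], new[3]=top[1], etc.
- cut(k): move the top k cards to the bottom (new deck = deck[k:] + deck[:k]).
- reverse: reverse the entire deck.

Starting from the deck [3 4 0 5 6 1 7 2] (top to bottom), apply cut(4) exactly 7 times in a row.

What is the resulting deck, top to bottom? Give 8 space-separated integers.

After op 1 (cut(4)): [6 1 7 2 3 4 0 5]
After op 2 (cut(4)): [3 4 0 5 6 1 7 2]
After op 3 (cut(4)): [6 1 7 2 3 4 0 5]
After op 4 (cut(4)): [3 4 0 5 6 1 7 2]
After op 5 (cut(4)): [6 1 7 2 3 4 0 5]
After op 6 (cut(4)): [3 4 0 5 6 1 7 2]
After op 7 (cut(4)): [6 1 7 2 3 4 0 5]

Answer: 6 1 7 2 3 4 0 5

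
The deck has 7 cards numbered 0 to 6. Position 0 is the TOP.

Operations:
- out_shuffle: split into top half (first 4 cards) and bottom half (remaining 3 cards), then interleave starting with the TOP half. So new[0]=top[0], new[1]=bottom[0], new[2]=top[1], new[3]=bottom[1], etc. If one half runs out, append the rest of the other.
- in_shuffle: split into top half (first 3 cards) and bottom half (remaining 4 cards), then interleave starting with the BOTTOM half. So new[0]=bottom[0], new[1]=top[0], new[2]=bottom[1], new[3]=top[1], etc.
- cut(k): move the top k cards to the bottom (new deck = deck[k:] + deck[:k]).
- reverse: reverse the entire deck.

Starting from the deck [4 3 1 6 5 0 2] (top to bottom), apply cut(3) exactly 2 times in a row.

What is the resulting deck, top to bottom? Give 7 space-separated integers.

Answer: 2 4 3 1 6 5 0

Derivation:
After op 1 (cut(3)): [6 5 0 2 4 3 1]
After op 2 (cut(3)): [2 4 3 1 6 5 0]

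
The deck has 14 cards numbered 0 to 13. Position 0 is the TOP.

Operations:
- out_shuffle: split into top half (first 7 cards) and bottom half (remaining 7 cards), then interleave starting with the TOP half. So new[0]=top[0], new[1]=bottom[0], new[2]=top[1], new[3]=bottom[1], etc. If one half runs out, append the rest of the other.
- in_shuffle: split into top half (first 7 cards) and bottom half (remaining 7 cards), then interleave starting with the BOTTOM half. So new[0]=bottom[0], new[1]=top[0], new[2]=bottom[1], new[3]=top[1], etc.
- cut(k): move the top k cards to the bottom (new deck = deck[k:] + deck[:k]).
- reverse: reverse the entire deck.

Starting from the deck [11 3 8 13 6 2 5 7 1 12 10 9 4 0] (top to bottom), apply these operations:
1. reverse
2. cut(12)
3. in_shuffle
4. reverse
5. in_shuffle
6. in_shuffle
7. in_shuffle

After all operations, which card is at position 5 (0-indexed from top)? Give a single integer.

Answer: 7

Derivation:
After op 1 (reverse): [0 4 9 10 12 1 7 5 2 6 13 8 3 11]
After op 2 (cut(12)): [3 11 0 4 9 10 12 1 7 5 2 6 13 8]
After op 3 (in_shuffle): [1 3 7 11 5 0 2 4 6 9 13 10 8 12]
After op 4 (reverse): [12 8 10 13 9 6 4 2 0 5 11 7 3 1]
After op 5 (in_shuffle): [2 12 0 8 5 10 11 13 7 9 3 6 1 4]
After op 6 (in_shuffle): [13 2 7 12 9 0 3 8 6 5 1 10 4 11]
After op 7 (in_shuffle): [8 13 6 2 5 7 1 12 10 9 4 0 11 3]
Position 5: card 7.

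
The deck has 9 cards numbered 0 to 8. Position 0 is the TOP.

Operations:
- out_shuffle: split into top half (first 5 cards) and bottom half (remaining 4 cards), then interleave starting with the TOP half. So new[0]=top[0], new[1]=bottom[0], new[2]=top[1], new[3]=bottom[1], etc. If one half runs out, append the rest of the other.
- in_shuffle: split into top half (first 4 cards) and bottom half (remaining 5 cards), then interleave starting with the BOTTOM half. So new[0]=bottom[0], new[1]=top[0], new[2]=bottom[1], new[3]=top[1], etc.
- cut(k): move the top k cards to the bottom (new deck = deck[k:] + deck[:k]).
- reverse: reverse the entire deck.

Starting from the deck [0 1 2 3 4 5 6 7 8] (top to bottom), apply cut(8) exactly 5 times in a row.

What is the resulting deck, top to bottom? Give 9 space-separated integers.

After op 1 (cut(8)): [8 0 1 2 3 4 5 6 7]
After op 2 (cut(8)): [7 8 0 1 2 3 4 5 6]
After op 3 (cut(8)): [6 7 8 0 1 2 3 4 5]
After op 4 (cut(8)): [5 6 7 8 0 1 2 3 4]
After op 5 (cut(8)): [4 5 6 7 8 0 1 2 3]

Answer: 4 5 6 7 8 0 1 2 3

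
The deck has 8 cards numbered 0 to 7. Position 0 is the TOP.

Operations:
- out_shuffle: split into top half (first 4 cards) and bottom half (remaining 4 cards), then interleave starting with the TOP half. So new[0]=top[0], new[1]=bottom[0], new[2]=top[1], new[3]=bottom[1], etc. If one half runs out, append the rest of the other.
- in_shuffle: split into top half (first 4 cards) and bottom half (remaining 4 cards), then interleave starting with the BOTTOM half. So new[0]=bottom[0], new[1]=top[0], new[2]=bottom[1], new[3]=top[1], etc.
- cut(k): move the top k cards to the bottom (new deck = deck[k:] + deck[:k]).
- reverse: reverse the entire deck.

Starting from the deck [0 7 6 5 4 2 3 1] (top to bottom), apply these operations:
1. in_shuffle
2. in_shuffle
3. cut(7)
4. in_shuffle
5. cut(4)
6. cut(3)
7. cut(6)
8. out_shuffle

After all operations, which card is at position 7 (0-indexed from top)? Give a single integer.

After op 1 (in_shuffle): [4 0 2 7 3 6 1 5]
After op 2 (in_shuffle): [3 4 6 0 1 2 5 7]
After op 3 (cut(7)): [7 3 4 6 0 1 2 5]
After op 4 (in_shuffle): [0 7 1 3 2 4 5 6]
After op 5 (cut(4)): [2 4 5 6 0 7 1 3]
After op 6 (cut(3)): [6 0 7 1 3 2 4 5]
After op 7 (cut(6)): [4 5 6 0 7 1 3 2]
After op 8 (out_shuffle): [4 7 5 1 6 3 0 2]
Position 7: card 2.

Answer: 2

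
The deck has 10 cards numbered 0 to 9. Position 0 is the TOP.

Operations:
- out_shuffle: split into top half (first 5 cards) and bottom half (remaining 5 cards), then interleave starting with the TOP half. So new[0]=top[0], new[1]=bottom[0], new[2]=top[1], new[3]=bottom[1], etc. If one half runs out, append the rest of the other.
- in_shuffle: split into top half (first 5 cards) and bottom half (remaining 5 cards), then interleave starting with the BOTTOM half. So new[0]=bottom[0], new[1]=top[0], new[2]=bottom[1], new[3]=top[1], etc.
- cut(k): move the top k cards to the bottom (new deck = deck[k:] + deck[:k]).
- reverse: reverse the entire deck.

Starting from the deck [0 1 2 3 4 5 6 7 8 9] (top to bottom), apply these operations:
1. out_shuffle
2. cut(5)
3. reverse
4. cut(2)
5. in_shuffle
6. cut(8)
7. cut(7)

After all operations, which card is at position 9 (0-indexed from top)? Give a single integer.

Answer: 7

Derivation:
After op 1 (out_shuffle): [0 5 1 6 2 7 3 8 4 9]
After op 2 (cut(5)): [7 3 8 4 9 0 5 1 6 2]
After op 3 (reverse): [2 6 1 5 0 9 4 8 3 7]
After op 4 (cut(2)): [1 5 0 9 4 8 3 7 2 6]
After op 5 (in_shuffle): [8 1 3 5 7 0 2 9 6 4]
After op 6 (cut(8)): [6 4 8 1 3 5 7 0 2 9]
After op 7 (cut(7)): [0 2 9 6 4 8 1 3 5 7]
Position 9: card 7.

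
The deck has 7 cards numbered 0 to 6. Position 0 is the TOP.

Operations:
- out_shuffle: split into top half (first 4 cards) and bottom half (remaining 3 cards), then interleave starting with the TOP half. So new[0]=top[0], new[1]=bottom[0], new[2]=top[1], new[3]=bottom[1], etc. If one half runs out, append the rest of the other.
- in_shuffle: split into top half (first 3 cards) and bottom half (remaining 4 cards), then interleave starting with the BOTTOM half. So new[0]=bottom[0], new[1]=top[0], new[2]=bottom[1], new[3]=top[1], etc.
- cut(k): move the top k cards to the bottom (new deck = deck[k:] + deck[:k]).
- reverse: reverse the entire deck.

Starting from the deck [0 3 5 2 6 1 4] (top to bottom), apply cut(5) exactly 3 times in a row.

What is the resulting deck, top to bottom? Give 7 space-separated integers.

After op 1 (cut(5)): [1 4 0 3 5 2 6]
After op 2 (cut(5)): [2 6 1 4 0 3 5]
After op 3 (cut(5)): [3 5 2 6 1 4 0]

Answer: 3 5 2 6 1 4 0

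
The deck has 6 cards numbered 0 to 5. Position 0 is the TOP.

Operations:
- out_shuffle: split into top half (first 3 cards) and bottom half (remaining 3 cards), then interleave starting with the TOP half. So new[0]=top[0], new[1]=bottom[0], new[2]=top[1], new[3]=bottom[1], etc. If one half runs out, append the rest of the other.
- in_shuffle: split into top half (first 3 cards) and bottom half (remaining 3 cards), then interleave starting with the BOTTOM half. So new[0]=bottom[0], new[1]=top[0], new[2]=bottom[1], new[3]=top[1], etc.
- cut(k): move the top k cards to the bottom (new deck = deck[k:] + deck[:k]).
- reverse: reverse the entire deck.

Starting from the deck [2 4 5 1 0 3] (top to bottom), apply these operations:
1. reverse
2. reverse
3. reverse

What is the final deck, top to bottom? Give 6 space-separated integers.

After op 1 (reverse): [3 0 1 5 4 2]
After op 2 (reverse): [2 4 5 1 0 3]
After op 3 (reverse): [3 0 1 5 4 2]

Answer: 3 0 1 5 4 2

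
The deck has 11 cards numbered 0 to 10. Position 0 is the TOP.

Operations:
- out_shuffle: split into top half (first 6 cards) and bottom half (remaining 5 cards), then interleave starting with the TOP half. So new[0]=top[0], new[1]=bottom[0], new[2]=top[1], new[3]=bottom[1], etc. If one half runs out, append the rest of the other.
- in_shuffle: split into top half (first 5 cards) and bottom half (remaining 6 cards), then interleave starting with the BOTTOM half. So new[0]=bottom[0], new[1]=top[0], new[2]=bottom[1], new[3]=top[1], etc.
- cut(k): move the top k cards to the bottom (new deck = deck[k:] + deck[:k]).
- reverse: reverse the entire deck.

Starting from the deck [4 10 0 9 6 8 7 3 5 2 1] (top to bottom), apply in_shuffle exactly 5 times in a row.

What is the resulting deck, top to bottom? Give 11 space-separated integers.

After op 1 (in_shuffle): [8 4 7 10 3 0 5 9 2 6 1]
After op 2 (in_shuffle): [0 8 5 4 9 7 2 10 6 3 1]
After op 3 (in_shuffle): [7 0 2 8 10 5 6 4 3 9 1]
After op 4 (in_shuffle): [5 7 6 0 4 2 3 8 9 10 1]
After op 5 (in_shuffle): [2 5 3 7 8 6 9 0 10 4 1]

Answer: 2 5 3 7 8 6 9 0 10 4 1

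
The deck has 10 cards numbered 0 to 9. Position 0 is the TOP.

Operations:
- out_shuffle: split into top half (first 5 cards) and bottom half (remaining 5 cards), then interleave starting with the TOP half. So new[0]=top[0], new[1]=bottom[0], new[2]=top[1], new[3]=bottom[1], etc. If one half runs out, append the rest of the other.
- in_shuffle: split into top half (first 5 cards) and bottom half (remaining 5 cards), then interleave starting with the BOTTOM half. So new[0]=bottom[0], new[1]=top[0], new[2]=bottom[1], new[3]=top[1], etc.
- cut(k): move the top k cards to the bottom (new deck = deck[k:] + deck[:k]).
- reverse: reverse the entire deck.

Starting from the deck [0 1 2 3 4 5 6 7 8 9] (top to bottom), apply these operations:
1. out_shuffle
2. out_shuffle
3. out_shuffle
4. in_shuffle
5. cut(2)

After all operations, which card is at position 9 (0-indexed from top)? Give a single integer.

After op 1 (out_shuffle): [0 5 1 6 2 7 3 8 4 9]
After op 2 (out_shuffle): [0 7 5 3 1 8 6 4 2 9]
After op 3 (out_shuffle): [0 8 7 6 5 4 3 2 1 9]
After op 4 (in_shuffle): [4 0 3 8 2 7 1 6 9 5]
After op 5 (cut(2)): [3 8 2 7 1 6 9 5 4 0]
Position 9: card 0.

Answer: 0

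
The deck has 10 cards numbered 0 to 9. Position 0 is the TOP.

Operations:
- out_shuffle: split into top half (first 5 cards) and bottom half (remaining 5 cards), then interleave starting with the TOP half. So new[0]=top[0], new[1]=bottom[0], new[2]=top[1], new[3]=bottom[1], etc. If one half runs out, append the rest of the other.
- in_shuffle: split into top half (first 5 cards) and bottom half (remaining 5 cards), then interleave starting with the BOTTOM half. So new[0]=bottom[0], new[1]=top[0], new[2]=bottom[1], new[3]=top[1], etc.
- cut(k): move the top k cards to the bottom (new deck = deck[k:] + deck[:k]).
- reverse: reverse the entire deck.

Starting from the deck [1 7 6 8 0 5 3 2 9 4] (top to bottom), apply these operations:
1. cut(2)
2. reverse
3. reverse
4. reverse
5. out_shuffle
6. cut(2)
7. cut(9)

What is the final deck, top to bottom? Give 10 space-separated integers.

After op 1 (cut(2)): [6 8 0 5 3 2 9 4 1 7]
After op 2 (reverse): [7 1 4 9 2 3 5 0 8 6]
After op 3 (reverse): [6 8 0 5 3 2 9 4 1 7]
After op 4 (reverse): [7 1 4 9 2 3 5 0 8 6]
After op 5 (out_shuffle): [7 3 1 5 4 0 9 8 2 6]
After op 6 (cut(2)): [1 5 4 0 9 8 2 6 7 3]
After op 7 (cut(9)): [3 1 5 4 0 9 8 2 6 7]

Answer: 3 1 5 4 0 9 8 2 6 7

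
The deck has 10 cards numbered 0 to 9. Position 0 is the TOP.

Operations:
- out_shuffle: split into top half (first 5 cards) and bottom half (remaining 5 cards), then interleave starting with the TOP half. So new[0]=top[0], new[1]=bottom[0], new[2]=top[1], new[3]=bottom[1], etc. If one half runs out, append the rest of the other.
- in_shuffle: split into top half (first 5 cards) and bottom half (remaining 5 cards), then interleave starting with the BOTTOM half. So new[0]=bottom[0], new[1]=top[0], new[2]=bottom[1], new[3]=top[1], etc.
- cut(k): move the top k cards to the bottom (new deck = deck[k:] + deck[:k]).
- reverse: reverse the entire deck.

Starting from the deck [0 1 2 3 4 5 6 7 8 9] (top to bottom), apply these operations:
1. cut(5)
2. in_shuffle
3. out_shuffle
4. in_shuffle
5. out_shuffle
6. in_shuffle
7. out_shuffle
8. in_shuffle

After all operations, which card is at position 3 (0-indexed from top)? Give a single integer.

Answer: 0

Derivation:
After op 1 (cut(5)): [5 6 7 8 9 0 1 2 3 4]
After op 2 (in_shuffle): [0 5 1 6 2 7 3 8 4 9]
After op 3 (out_shuffle): [0 7 5 3 1 8 6 4 2 9]
After op 4 (in_shuffle): [8 0 6 7 4 5 2 3 9 1]
After op 5 (out_shuffle): [8 5 0 2 6 3 7 9 4 1]
After op 6 (in_shuffle): [3 8 7 5 9 0 4 2 1 6]
After op 7 (out_shuffle): [3 0 8 4 7 2 5 1 9 6]
After op 8 (in_shuffle): [2 3 5 0 1 8 9 4 6 7]
Position 3: card 0.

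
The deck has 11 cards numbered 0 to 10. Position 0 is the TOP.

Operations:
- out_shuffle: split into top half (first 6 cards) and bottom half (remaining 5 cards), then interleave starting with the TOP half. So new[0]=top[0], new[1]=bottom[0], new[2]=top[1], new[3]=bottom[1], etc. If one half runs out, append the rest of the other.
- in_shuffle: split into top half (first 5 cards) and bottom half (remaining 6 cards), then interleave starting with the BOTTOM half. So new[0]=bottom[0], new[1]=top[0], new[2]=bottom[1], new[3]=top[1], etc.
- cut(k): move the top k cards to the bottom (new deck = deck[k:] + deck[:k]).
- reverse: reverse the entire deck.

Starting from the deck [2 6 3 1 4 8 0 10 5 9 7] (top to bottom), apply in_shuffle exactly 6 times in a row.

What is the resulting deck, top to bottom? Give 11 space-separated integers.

After op 1 (in_shuffle): [8 2 0 6 10 3 5 1 9 4 7]
After op 2 (in_shuffle): [3 8 5 2 1 0 9 6 4 10 7]
After op 3 (in_shuffle): [0 3 9 8 6 5 4 2 10 1 7]
After op 4 (in_shuffle): [5 0 4 3 2 9 10 8 1 6 7]
After op 5 (in_shuffle): [9 5 10 0 8 4 1 3 6 2 7]
After op 6 (in_shuffle): [4 9 1 5 3 10 6 0 2 8 7]

Answer: 4 9 1 5 3 10 6 0 2 8 7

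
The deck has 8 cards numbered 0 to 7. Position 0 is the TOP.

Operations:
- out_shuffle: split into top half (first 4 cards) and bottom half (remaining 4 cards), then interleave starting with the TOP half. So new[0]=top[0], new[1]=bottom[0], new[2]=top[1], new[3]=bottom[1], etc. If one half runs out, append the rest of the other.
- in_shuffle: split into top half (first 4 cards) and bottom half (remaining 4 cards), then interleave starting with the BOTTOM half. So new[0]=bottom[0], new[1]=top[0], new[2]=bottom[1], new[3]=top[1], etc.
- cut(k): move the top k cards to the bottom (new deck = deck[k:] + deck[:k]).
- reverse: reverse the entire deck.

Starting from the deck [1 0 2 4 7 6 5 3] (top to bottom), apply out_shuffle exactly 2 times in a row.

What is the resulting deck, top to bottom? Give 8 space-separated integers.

Answer: 1 2 7 5 0 4 6 3

Derivation:
After op 1 (out_shuffle): [1 7 0 6 2 5 4 3]
After op 2 (out_shuffle): [1 2 7 5 0 4 6 3]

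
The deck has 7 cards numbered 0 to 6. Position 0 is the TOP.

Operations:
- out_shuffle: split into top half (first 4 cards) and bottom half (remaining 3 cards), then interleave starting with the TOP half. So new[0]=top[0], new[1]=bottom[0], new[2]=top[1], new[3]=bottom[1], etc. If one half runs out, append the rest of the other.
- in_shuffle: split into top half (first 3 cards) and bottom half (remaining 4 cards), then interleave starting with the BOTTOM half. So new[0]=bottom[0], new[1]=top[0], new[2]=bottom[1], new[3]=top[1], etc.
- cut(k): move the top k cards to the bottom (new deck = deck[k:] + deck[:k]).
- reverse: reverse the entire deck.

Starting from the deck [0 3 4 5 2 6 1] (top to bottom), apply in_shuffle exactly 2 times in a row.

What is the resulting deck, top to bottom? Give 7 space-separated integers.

After op 1 (in_shuffle): [5 0 2 3 6 4 1]
After op 2 (in_shuffle): [3 5 6 0 4 2 1]

Answer: 3 5 6 0 4 2 1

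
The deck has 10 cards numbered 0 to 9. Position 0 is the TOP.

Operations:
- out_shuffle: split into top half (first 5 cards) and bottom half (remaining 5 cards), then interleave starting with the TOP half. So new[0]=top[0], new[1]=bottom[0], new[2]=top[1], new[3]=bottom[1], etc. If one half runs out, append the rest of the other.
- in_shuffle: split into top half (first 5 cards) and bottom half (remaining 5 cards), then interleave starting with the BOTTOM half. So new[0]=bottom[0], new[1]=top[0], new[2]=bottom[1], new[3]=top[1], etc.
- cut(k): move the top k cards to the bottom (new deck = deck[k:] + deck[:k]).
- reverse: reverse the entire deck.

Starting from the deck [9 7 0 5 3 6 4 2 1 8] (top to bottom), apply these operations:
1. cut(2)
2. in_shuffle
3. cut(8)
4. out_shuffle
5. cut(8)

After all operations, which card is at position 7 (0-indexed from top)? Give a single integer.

After op 1 (cut(2)): [0 5 3 6 4 2 1 8 9 7]
After op 2 (in_shuffle): [2 0 1 5 8 3 9 6 7 4]
After op 3 (cut(8)): [7 4 2 0 1 5 8 3 9 6]
After op 4 (out_shuffle): [7 5 4 8 2 3 0 9 1 6]
After op 5 (cut(8)): [1 6 7 5 4 8 2 3 0 9]
Position 7: card 3.

Answer: 3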